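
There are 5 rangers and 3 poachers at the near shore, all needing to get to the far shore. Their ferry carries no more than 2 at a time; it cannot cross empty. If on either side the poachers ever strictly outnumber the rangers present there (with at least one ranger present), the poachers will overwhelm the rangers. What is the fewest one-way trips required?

13

Counting alone: each trip to the far shore takes at most 2 across and each return brings at least 1 back, so after t trips out (and t−1 returns) at most 2t − (t−1) of the 8 are across; that first reaches 8 at t = 7, so at least 13 crossings are needed.
The plan below uses exactly 13 crossings, so it is optimal:
1. 2 poachers → the far shore.  (the near shore: 5R 1P; the far shore: 0R 2P)
2. 1 poacher ← the near shore.  (the near shore: 5R 2P; the far shore: 0R 1P)
3. 2 poachers → the far shore.  (the near shore: 5R 0P; the far shore: 0R 3P)
4. 1 poacher ← the near shore.  (the near shore: 5R 1P; the far shore: 0R 2P)
5. 2 rangers → the far shore.  (the near shore: 3R 1P; the far shore: 2R 2P)
6. 1 poacher ← the near shore.  (the near shore: 3R 2P; the far shore: 2R 1P)
7. 1 ranger and 1 poacher → the far shore.  (the near shore: 2R 1P; the far shore: 3R 2P)
8. 1 poacher ← the near shore.  (the near shore: 2R 2P; the far shore: 3R 1P)
9. 2 poachers → the far shore.  (the near shore: 2R 0P; the far shore: 3R 3P)
10. 1 poacher ← the near shore.  (the near shore: 2R 1P; the far shore: 3R 2P)
11. 1 ranger and 1 poacher → the far shore.  (the near shore: 1R 0P; the far shore: 4R 3P)
12. 1 poacher ← the near shore.  (the near shore: 1R 1P; the far shore: 4R 2P)
13. 1 ranger and 1 poacher → the far shore.  (the near shore: 0R 0P; the far shore: 5R 3P)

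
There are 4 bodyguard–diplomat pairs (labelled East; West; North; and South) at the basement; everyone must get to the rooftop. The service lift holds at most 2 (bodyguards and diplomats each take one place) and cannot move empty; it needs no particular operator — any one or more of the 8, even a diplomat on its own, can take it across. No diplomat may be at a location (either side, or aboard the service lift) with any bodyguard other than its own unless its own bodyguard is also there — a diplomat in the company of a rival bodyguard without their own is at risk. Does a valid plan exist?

Following every safe sequence of crossings from the start, the most of the 8 that can be at the rooftop as the service lift arrives there on crossings 1, 3, 5 is 2, 3, 4 respectively; the best ever achieved is 4 of 8.
From crossing 7 on, no configuration arises that was not already reachable earlier: only 44 distinct safe configurations (who is on which side, and where the service lift is) can ever be reached, none of them has everyone across, and every continuation just revisits them. So no valid plan exists.

No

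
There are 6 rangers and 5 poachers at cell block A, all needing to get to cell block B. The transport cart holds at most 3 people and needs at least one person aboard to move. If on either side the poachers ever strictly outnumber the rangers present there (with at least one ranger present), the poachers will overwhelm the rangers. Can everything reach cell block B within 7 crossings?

No

Counting alone: each trip to cell block B takes at most 3 across and each return brings at least 1 back, so after t trips out (and t−1 returns) at most 3t − (t−1) of the 11 are across; that first reaches 11 at t = 5, so at least 9 crossings are needed.
Since 7 < 9, 7 crossings cannot be enough. (The shortest complete plan in fact takes 9:)
1. 3 poachers → cell block B.  (cell block A: 6R 2P; cell block B: 0R 3P)
2. 1 poacher ← cell block A.  (cell block A: 6R 3P; cell block B: 0R 2P)
3. 3 rangers → cell block B.  (cell block A: 3R 3P; cell block B: 3R 2P)
4. 1 ranger ← cell block A.  (cell block A: 4R 3P; cell block B: 2R 2P)
5. 2 rangers and 1 poacher → cell block B.  (cell block A: 2R 2P; cell block B: 4R 3P)
6. 1 ranger ← cell block A.  (cell block A: 3R 2P; cell block B: 3R 3P)
7. 2 rangers and 1 poacher → cell block B.  (cell block A: 1R 1P; cell block B: 5R 4P)
8. 1 ranger ← cell block A.  (cell block A: 2R 1P; cell block B: 4R 4P)
9. 2 rangers and 1 poacher → cell block B.  (cell block A: 0R 0P; cell block B: 6R 5P)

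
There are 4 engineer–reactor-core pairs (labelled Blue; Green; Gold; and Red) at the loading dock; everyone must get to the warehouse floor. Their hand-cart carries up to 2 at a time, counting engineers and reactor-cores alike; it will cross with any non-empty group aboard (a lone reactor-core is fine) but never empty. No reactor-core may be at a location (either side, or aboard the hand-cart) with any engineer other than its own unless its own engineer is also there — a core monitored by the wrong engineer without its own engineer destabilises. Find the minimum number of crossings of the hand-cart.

impossible

Following every safe sequence of crossings from the start, the most of the 8 that can be at the warehouse floor as the hand-cart arrives there on crossings 1, 3, 5 is 2, 3, 4 respectively; the best ever achieved is 4 of 8.
From crossing 7 on, no configuration arises that was not already reachable earlier: only 44 distinct safe configurations (who is on which side, and where the hand-cart is) can ever be reached, none of them has everyone across, and every continuation just revisits them. So no valid plan exists.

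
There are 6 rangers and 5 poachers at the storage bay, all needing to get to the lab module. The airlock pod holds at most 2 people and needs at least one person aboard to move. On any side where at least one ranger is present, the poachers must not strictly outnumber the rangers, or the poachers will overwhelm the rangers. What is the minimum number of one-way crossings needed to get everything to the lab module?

Counting alone: each trip to the lab module takes at most 2 across and each return brings at least 1 back, so after t trips out (and t−1 returns) at most 2t − (t−1) of the 11 are across; that first reaches 11 at t = 10, so at least 19 crossings are needed.
The plan below uses exactly 19 crossings, so it is optimal:
1. 2 poachers → the lab module.  (the storage bay: 6R 3P; the lab module: 0R 2P)
2. 1 poacher ← the storage bay.  (the storage bay: 6R 4P; the lab module: 0R 1P)
3. 2 poachers → the lab module.  (the storage bay: 6R 2P; the lab module: 0R 3P)
4. 1 poacher ← the storage bay.  (the storage bay: 6R 3P; the lab module: 0R 2P)
5. 2 rangers → the lab module.  (the storage bay: 4R 3P; the lab module: 2R 2P)
6. 1 poacher ← the storage bay.  (the storage bay: 4R 4P; the lab module: 2R 1P)
7. 1 ranger and 1 poacher → the lab module.  (the storage bay: 3R 3P; the lab module: 3R 2P)
8. 1 ranger ← the storage bay.  (the storage bay: 4R 3P; the lab module: 2R 2P)
9. 1 ranger and 1 poacher → the lab module.  (the storage bay: 3R 2P; the lab module: 3R 3P)
10. 1 poacher ← the storage bay.  (the storage bay: 3R 3P; the lab module: 3R 2P)
11. 1 ranger and 1 poacher → the lab module.  (the storage bay: 2R 2P; the lab module: 4R 3P)
12. 1 ranger ← the storage bay.  (the storage bay: 3R 2P; the lab module: 3R 3P)
13. 1 ranger and 1 poacher → the lab module.  (the storage bay: 2R 1P; the lab module: 4R 4P)
14. 1 poacher ← the storage bay.  (the storage bay: 2R 2P; the lab module: 4R 3P)
15. 1 ranger and 1 poacher → the lab module.  (the storage bay: 1R 1P; the lab module: 5R 4P)
16. 1 ranger ← the storage bay.  (the storage bay: 2R 1P; the lab module: 4R 4P)
17. 1 ranger and 1 poacher → the lab module.  (the storage bay: 1R 0P; the lab module: 5R 5P)
18. 1 poacher ← the storage bay.  (the storage bay: 1R 1P; the lab module: 5R 4P)
19. 1 ranger and 1 poacher → the lab module.  (the storage bay: 0R 0P; the lab module: 6R 5P)

19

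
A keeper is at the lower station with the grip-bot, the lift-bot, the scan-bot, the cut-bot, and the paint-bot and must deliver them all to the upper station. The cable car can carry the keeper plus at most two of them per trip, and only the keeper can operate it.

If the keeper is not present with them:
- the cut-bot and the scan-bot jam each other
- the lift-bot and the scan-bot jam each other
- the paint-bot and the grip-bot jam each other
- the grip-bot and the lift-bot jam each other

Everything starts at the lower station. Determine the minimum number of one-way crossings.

7

Counting alone: the keeper can take at most 2 across per trip to the upper station, so moving all 5 needs at least 3 loaded trips out, with a return between consecutive ones — at least 5 crossings.
The safety rule pushes this higher. Following every safe sequence of crossings, the most of the 5 that can be at the upper station as the cable car arrives there on crossing 5 is 4 — never all 5.
So no plan with fewer than 7 crossings exists, and this one achieves 7:
1. Keeper goes to the upper station with the grip-bot and the scan-bot.  [the lower station: the cut-bot, the lift-bot, the paint-bot | the upper station: the grip-bot, the scan-bot]
2. Keeper goes back to the lower station alone.  [the lower station: the cut-bot, the lift-bot, the paint-bot | the upper station: the grip-bot, the scan-bot]
3. Keeper goes to the upper station with the lift-bot.  [the lower station: the cut-bot, the paint-bot | the upper station: the grip-bot, the lift-bot, the scan-bot]
4. Keeper goes back to the lower station with the grip-bot and the scan-bot.  [the lower station: the cut-bot, the grip-bot, the paint-bot, the scan-bot | the upper station: the lift-bot]
5. Keeper goes to the upper station with the cut-bot and the paint-bot.  [the lower station: the grip-bot, the scan-bot | the upper station: the cut-bot, the lift-bot, the paint-bot]
6. Keeper goes back to the lower station alone.  [the lower station: the grip-bot, the scan-bot | the upper station: the cut-bot, the lift-bot, the paint-bot]
7. Keeper goes to the upper station with the grip-bot and the scan-bot.  [the lower station: — | the upper station: the cut-bot, the grip-bot, the lift-bot, the paint-bot, the scan-bot]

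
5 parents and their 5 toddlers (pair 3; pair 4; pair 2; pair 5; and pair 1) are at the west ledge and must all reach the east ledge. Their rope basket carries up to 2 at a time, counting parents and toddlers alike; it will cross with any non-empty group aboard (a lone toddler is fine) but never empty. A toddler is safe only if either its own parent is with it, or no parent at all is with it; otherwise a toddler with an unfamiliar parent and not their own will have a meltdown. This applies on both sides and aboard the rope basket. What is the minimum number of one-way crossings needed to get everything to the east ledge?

impossible

Following every safe sequence of crossings from the start, the most of the 10 that can be at the east ledge as the rope basket arrives there on crossings 1, 3, 5, 7 is 2, 3, 4, 5 respectively; the best ever achieved is 5 of 10.
From crossing 9 on, no configuration arises that was not already reachable earlier: only 82 distinct safe configurations (who is on which side, and where the rope basket is) can ever be reached, none of them has everyone across, and every continuation just revisits them. So no valid plan exists.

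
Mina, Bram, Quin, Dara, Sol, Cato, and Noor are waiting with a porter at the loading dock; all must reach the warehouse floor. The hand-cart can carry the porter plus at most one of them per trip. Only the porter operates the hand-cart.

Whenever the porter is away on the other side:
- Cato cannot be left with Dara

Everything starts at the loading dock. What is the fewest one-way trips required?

Counting alone: the porter can take at most 1 across per trip to the warehouse floor, so moving all 7 needs at least 7 loaded trips out, with a return between consecutive ones — at least 13 crossings.
The plan below uses exactly 13 crossings, so it is optimal:
1. Porter goes to the warehouse floor with Dara.
2. Porter goes back to the loading dock alone.
3. Porter goes to the warehouse floor with Mina.
4. Porter goes back to the loading dock alone.
5. Porter goes to the warehouse floor with Bram.
6. Porter goes back to the loading dock alone.
7. Porter goes to the warehouse floor with Quin.
8. Porter goes back to the loading dock alone.
9. Porter goes to the warehouse floor with Sol.
10. Porter goes back to the loading dock alone.
11. Porter goes to the warehouse floor with Noor.
12. Porter goes back to the loading dock alone.
13. Porter goes to the warehouse floor with Cato.

13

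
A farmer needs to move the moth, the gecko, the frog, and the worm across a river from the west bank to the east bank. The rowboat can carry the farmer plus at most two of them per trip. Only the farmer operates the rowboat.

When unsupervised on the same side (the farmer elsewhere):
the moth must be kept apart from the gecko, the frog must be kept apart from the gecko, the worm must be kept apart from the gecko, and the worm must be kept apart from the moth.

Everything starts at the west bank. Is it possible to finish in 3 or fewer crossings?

Counting alone: the farmer can take at most 2 across per trip to the east bank, so moving all 4 needs at least 2 loaded trips out, with a return between consecutive ones — at least 3 crossings.
The safety rule pushes this higher. Following every safe sequence of crossings, the most of the 4 that can be at the east bank as the rowboat arrives there on crossing 3 is 3 — never all 4.
So the move cannot be finished within 3 crossings. (The shortest complete plan takes 5:)
1. Farmer goes to the east bank with the gecko and the moth.
2. Farmer goes back to the west bank with the moth.
3. Farmer goes to the east bank with the frog and the moth.
4. Farmer goes back to the west bank with the gecko.
5. Farmer goes to the east bank with the gecko and the worm.

No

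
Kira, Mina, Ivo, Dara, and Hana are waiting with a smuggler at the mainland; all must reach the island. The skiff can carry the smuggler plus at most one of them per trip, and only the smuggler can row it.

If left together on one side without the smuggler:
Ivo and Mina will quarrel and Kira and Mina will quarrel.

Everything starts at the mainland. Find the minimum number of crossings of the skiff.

Counting alone: the smuggler can take at most 1 across per trip to the island, so moving all 5 needs at least 5 loaded trips out, with a return between consecutive ones — at least 9 crossings.
The safety rule pushes this higher. Following every safe sequence of crossings, the most of the 5 that can be at the island as the skiff arrives there on crossing 9 is 4 — never all 5.
So no plan with fewer than 11 crossings exists, and this one achieves 11:
1. Smuggler goes to the island with Mina.
2. Smuggler goes back to the mainland alone.
3. Smuggler goes to the island with Kira.
4. Smuggler goes back to the mainland with Mina.
5. Smuggler goes to the island with Ivo.
6. Smuggler goes back to the mainland alone.
7. Smuggler goes to the island with Dara.
8. Smuggler goes back to the mainland alone.
9. Smuggler goes to the island with Hana.
10. Smuggler goes back to the mainland alone.
11. Smuggler goes to the island with Mina.

11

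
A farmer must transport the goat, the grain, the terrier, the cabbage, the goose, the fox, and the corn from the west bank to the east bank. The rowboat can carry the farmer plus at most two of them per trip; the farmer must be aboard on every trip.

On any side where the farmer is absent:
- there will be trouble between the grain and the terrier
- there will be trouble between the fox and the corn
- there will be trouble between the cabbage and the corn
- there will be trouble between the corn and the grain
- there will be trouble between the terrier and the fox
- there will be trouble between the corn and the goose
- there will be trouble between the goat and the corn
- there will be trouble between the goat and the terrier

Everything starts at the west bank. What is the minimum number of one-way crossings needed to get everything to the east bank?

9

Counting alone: the farmer can take at most 2 across per trip to the east bank, so moving all 7 needs at least 4 loaded trips out, with a return between consecutive ones — at least 7 crossings.
The safety rule pushes this higher. Following every safe sequence of crossings, the most of the 7 that can be at the east bank as the rowboat arrives there on crossing 7 is 5 — never all 7.
So no plan with fewer than 9 crossings exists, and this one achieves 9:
1. Farmer goes to the east bank with the corn and the terrier.  [the west bank: the cabbage, the fox, the goat, the goose, the grain | the east bank: the corn, the terrier]
2. Farmer goes back to the west bank alone.  [the west bank: the cabbage, the fox, the goat, the goose, the grain | the east bank: the corn, the terrier]
3. Farmer goes to the east bank with the goat and the grain.  [the west bank: the cabbage, the fox, the goose | the east bank: the corn, the goat, the grain, the terrier]
4. Farmer goes back to the west bank with the corn and the terrier.  [the west bank: the cabbage, the corn, the fox, the goose, the terrier | the east bank: the goat, the grain]
5. Farmer goes to the east bank with the corn and the fox.  [the west bank: the cabbage, the goose, the terrier | the east bank: the corn, the fox, the goat, the grain]
6. Farmer goes back to the west bank with the corn.  [the west bank: the cabbage, the corn, the goose, the terrier | the east bank: the fox, the goat, the grain]
7. Farmer goes to the east bank with the cabbage and the goose.  [the west bank: the corn, the terrier | the east bank: the cabbage, the fox, the goat, the goose, the grain]
8. Farmer goes back to the west bank alone.  [the west bank: the corn, the terrier | the east bank: the cabbage, the fox, the goat, the goose, the grain]
9. Farmer goes to the east bank with the corn and the terrier.  [the west bank: — | the east bank: the cabbage, the corn, the fox, the goat, the goose, the grain, the terrier]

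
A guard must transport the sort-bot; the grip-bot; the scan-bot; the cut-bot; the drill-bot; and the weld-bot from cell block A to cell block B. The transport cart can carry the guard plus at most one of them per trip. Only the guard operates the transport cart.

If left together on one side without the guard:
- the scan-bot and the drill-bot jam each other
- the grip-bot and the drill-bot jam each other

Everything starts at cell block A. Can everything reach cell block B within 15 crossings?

Yes — this plan uses 13 crossings (≤ 15):
1. Guard goes to cell block B with the drill-bot.  [cell block A: the cut-bot, the grip-bot, the scan-bot, the sort-bot, the weld-bot | cell block B: the drill-bot]
2. Guard goes back to cell block A alone.  [cell block A: the cut-bot, the grip-bot, the scan-bot, the sort-bot, the weld-bot | cell block B: the drill-bot]
3. Guard goes to cell block B with the sort-bot.  [cell block A: the cut-bot, the grip-bot, the scan-bot, the weld-bot | cell block B: the drill-bot, the sort-bot]
4. Guard goes back to cell block A alone.  [cell block A: the cut-bot, the grip-bot, the scan-bot, the weld-bot | cell block B: the drill-bot, the sort-bot]
5. Guard goes to cell block B with the grip-bot.  [cell block A: the cut-bot, the scan-bot, the weld-bot | cell block B: the drill-bot, the grip-bot, the sort-bot]
6. Guard goes back to cell block A with the drill-bot.  [cell block A: the cut-bot, the drill-bot, the scan-bot, the weld-bot | cell block B: the grip-bot, the sort-bot]
7. Guard goes to cell block B with the scan-bot.  [cell block A: the cut-bot, the drill-bot, the weld-bot | cell block B: the grip-bot, the scan-bot, the sort-bot]
8. Guard goes back to cell block A alone.  [cell block A: the cut-bot, the drill-bot, the weld-bot | cell block B: the grip-bot, the scan-bot, the sort-bot]
9. Guard goes to cell block B with the cut-bot.  [cell block A: the drill-bot, the weld-bot | cell block B: the cut-bot, the grip-bot, the scan-bot, the sort-bot]
10. Guard goes back to cell block A alone.  [cell block A: the drill-bot, the weld-bot | cell block B: the cut-bot, the grip-bot, the scan-bot, the sort-bot]
11. Guard goes to cell block B with the weld-bot.  [cell block A: the drill-bot | cell block B: the cut-bot, the grip-bot, the scan-bot, the sort-bot, the weld-bot]
12. Guard goes back to cell block A alone.  [cell block A: the drill-bot | cell block B: the cut-bot, the grip-bot, the scan-bot, the sort-bot, the weld-bot]
13. Guard goes to cell block B with the drill-bot.  [cell block A: — | cell block B: the cut-bot, the drill-bot, the grip-bot, the scan-bot, the sort-bot, the weld-bot]

Yes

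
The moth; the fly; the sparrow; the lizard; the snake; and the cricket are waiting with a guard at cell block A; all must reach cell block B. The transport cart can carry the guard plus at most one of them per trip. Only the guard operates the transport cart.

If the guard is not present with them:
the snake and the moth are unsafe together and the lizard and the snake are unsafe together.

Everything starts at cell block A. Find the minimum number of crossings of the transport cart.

Counting alone: the guard can take at most 1 across per trip to cell block B, so moving all 6 needs at least 6 loaded trips out, with a return between consecutive ones — at least 11 crossings.
The safety rule pushes this higher. Following every safe sequence of crossings, the most of the 6 that can be at cell block B as the transport cart arrives there on crossing 11 is 5 — never all 6.
So no plan with fewer than 13 crossings exists, and this one achieves 13:
1. Guard goes to cell block B with the snake.  [cell block A: the cricket, the fly, the lizard, the moth, the sparrow | cell block B: the snake]
2. Guard goes back to cell block A alone.  [cell block A: the cricket, the fly, the lizard, the moth, the sparrow | cell block B: the snake]
3. Guard goes to cell block B with the moth.  [cell block A: the cricket, the fly, the lizard, the sparrow | cell block B: the moth, the snake]
4. Guard goes back to cell block A with the snake.  [cell block A: the cricket, the fly, the lizard, the snake, the sparrow | cell block B: the moth]
5. Guard goes to cell block B with the lizard.  [cell block A: the cricket, the fly, the snake, the sparrow | cell block B: the lizard, the moth]
6. Guard goes back to cell block A alone.  [cell block A: the cricket, the fly, the snake, the sparrow | cell block B: the lizard, the moth]
7. Guard goes to cell block B with the fly.  [cell block A: the cricket, the snake, the sparrow | cell block B: the fly, the lizard, the moth]
8. Guard goes back to cell block A alone.  [cell block A: the cricket, the snake, the sparrow | cell block B: the fly, the lizard, the moth]
9. Guard goes to cell block B with the sparrow.  [cell block A: the cricket, the snake | cell block B: the fly, the lizard, the moth, the sparrow]
10. Guard goes back to cell block A alone.  [cell block A: the cricket, the snake | cell block B: the fly, the lizard, the moth, the sparrow]
11. Guard goes to cell block B with the cricket.  [cell block A: the snake | cell block B: the cricket, the fly, the lizard, the moth, the sparrow]
12. Guard goes back to cell block A alone.  [cell block A: the snake | cell block B: the cricket, the fly, the lizard, the moth, the sparrow]
13. Guard goes to cell block B with the snake.  [cell block A: — | cell block B: the cricket, the fly, the lizard, the moth, the snake, the sparrow]

13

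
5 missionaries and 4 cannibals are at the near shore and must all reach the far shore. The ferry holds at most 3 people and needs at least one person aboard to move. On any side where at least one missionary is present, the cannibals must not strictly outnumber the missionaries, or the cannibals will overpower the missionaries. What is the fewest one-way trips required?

7

Counting alone: each trip to the far shore takes at most 3 across and each return brings at least 1 back, so after t trips out (and t−1 returns) at most 3t − (t−1) of the 9 are across; that first reaches 9 at t = 4, so at least 7 crossings are needed.
The plan below uses exactly 7 crossings, so it is optimal:
1. 3 cannibals → the far shore.  (the near shore: 5M 1C; the far shore: 0M 3C)
2. 1 cannibal ← the near shore.  (the near shore: 5M 2C; the far shore: 0M 2C)
3. 3 missionaries → the far shore.  (the near shore: 2M 2C; the far shore: 3M 2C)
4. 1 missionary ← the near shore.  (the near shore: 3M 2C; the far shore: 2M 2C)
5. 2 missionaries and 1 cannibal → the far shore.  (the near shore: 1M 1C; the far shore: 4M 3C)
6. 1 missionary ← the near shore.  (the near shore: 2M 1C; the far shore: 3M 3C)
7. 2 missionaries and 1 cannibal → the far shore.  (the near shore: 0M 0C; the far shore: 5M 4C)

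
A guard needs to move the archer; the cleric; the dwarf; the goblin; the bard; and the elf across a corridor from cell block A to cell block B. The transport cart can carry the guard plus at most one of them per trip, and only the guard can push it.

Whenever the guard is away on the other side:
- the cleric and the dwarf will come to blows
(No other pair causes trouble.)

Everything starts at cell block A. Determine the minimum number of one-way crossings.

11

Counting alone: the guard can take at most 1 across per trip to cell block B, so moving all 6 needs at least 6 loaded trips out, with a return between consecutive ones — at least 11 crossings.
The plan below uses exactly 11 crossings, so it is optimal:
1. Guard goes to cell block B with the cleric.  [cell block A: the archer, the bard, the dwarf, the elf, the goblin | cell block B: the cleric]
2. Guard goes back to cell block A alone.  [cell block A: the archer, the bard, the dwarf, the elf, the goblin | cell block B: the cleric]
3. Guard goes to cell block B with the archer.  [cell block A: the bard, the dwarf, the elf, the goblin | cell block B: the archer, the cleric]
4. Guard goes back to cell block A alone.  [cell block A: the bard, the dwarf, the elf, the goblin | cell block B: the archer, the cleric]
5. Guard goes to cell block B with the goblin.  [cell block A: the bard, the dwarf, the elf | cell block B: the archer, the cleric, the goblin]
6. Guard goes back to cell block A alone.  [cell block A: the bard, the dwarf, the elf | cell block B: the archer, the cleric, the goblin]
7. Guard goes to cell block B with the bard.  [cell block A: the dwarf, the elf | cell block B: the archer, the bard, the cleric, the goblin]
8. Guard goes back to cell block A alone.  [cell block A: the dwarf, the elf | cell block B: the archer, the bard, the cleric, the goblin]
9. Guard goes to cell block B with the elf.  [cell block A: the dwarf | cell block B: the archer, the bard, the cleric, the elf, the goblin]
10. Guard goes back to cell block A alone.  [cell block A: the dwarf | cell block B: the archer, the bard, the cleric, the elf, the goblin]
11. Guard goes to cell block B with the dwarf.  [cell block A: — | cell block B: the archer, the bard, the cleric, the dwarf, the elf, the goblin]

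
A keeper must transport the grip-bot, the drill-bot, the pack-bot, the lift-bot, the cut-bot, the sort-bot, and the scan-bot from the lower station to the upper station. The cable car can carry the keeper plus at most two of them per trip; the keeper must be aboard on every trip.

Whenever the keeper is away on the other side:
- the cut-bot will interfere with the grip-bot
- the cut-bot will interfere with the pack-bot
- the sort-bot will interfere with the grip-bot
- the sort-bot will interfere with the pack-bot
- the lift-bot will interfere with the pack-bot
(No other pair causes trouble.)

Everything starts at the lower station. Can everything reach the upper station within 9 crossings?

Yes

Yes — this plan uses 9 crossings (≤ 9):
1. Keeper goes to the upper station with the grip-bot and the pack-bot.  [the lower station: the cut-bot, the drill-bot, the lift-bot, the scan-bot, the sort-bot | the upper station: the grip-bot, the pack-bot]
2. Keeper goes back to the lower station alone.  [the lower station: the cut-bot, the drill-bot, the lift-bot, the scan-bot, the sort-bot | the upper station: the grip-bot, the pack-bot]
3. Keeper goes to the upper station with the drill-bot.  [the lower station: the cut-bot, the lift-bot, the scan-bot, the sort-bot | the upper station: the drill-bot, the grip-bot, the pack-bot]
4. Keeper goes back to the lower station alone.  [the lower station: the cut-bot, the lift-bot, the scan-bot, the sort-bot | the upper station: the drill-bot, the grip-bot, the pack-bot]
5. Keeper goes to the upper station with the cut-bot and the lift-bot.  [the lower station: the scan-bot, the sort-bot | the upper station: the cut-bot, the drill-bot, the grip-bot, the lift-bot, the pack-bot]
6. Keeper goes back to the lower station with the grip-bot and the pack-bot.  [the lower station: the grip-bot, the pack-bot, the scan-bot, the sort-bot | the upper station: the cut-bot, the drill-bot, the lift-bot]
7. Keeper goes to the upper station with the scan-bot and the sort-bot.  [the lower station: the grip-bot, the pack-bot | the upper station: the cut-bot, the drill-bot, the lift-bot, the scan-bot, the sort-bot]
8. Keeper goes back to the lower station alone.  [the lower station: the grip-bot, the pack-bot | the upper station: the cut-bot, the drill-bot, the lift-bot, the scan-bot, the sort-bot]
9. Keeper goes to the upper station with the grip-bot and the pack-bot.  [the lower station: — | the upper station: the cut-bot, the drill-bot, the grip-bot, the lift-bot, the pack-bot, the scan-bot, the sort-bot]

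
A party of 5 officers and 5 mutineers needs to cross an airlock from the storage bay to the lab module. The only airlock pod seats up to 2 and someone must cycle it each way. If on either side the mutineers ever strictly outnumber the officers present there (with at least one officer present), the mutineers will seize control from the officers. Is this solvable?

No

Following every safe sequence of crossings from the start, the most of the 10 that can be at the lab module as the airlock pod arrives there on crossings 1, 3, 5, 7 is 2, 3, 4, 5 respectively; the best ever achieved is 5 of 10.
From crossing 9 on, no configuration arises that was not already reachable earlier: only 13 distinct safe configurations (who is on which side, and where the airlock pod is) can ever be reached, none of them has everyone across, and every continuation just revisits them. They are: 0 officers + 0 mutineers across (airlock pod back at the start); 0 officers + 1 mutineer across (airlock pod there); 0 officers + 1 mutineer across (airlock pod back at the start); 0 officers + 2 mutineers across (airlock pod there); 0 officers + 2 mutineers across (airlock pod back at the start); 0 officers + 3 mutineers across (airlock pod there); 0 officers + 3 mutineers across (airlock pod back at the start); 0 officers + 4 mutineers across (airlock pod there); 0 officers + 4 mutineers across (airlock pod back at the start); 0 officers + 5 mutineers across (airlock pod there); 1 officer + 1 mutineer across (airlock pod there); 1 officer + 1 mutineer across (airlock pod back at the start); 2 officers + 2 mutineers across (airlock pod there). So no valid plan exists.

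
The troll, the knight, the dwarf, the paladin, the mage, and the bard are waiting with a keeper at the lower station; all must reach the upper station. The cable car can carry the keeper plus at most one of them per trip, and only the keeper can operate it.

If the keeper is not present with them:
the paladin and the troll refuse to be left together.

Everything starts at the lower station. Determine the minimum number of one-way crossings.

11

Counting alone: the keeper can take at most 1 across per trip to the upper station, so moving all 6 needs at least 6 loaded trips out, with a return between consecutive ones — at least 11 crossings.
The plan below uses exactly 11 crossings, so it is optimal:
1. Keeper goes to the upper station with the troll.
2. Keeper goes back to the lower station alone.
3. Keeper goes to the upper station with the knight.
4. Keeper goes back to the lower station alone.
5. Keeper goes to the upper station with the dwarf.
6. Keeper goes back to the lower station alone.
7. Keeper goes to the upper station with the mage.
8. Keeper goes back to the lower station alone.
9. Keeper goes to the upper station with the bard.
10. Keeper goes back to the lower station alone.
11. Keeper goes to the upper station with the paladin.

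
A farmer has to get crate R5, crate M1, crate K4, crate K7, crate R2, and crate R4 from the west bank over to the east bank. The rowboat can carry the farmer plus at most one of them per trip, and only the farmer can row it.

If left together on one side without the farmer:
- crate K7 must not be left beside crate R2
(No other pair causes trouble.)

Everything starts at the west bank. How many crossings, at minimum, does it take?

Counting alone: the farmer can take at most 1 across per trip to the east bank, so moving all 6 needs at least 6 loaded trips out, with a return between consecutive ones — at least 11 crossings.
The plan below uses exactly 11 crossings, so it is optimal:
1. Farmer goes to the east bank with crate K7.  [the west bank: crate K4, crate M1, crate R2, crate R4, crate R5 | the east bank: crate K7]
2. Farmer goes back to the west bank alone.  [the west bank: crate K4, crate M1, crate R2, crate R4, crate R5 | the east bank: crate K7]
3. Farmer goes to the east bank with crate R5.  [the west bank: crate K4, crate M1, crate R2, crate R4 | the east bank: crate K7, crate R5]
4. Farmer goes back to the west bank alone.  [the west bank: crate K4, crate M1, crate R2, crate R4 | the east bank: crate K7, crate R5]
5. Farmer goes to the east bank with crate M1.  [the west bank: crate K4, crate R2, crate R4 | the east bank: crate K7, crate M1, crate R5]
6. Farmer goes back to the west bank alone.  [the west bank: crate K4, crate R2, crate R4 | the east bank: crate K7, crate M1, crate R5]
7. Farmer goes to the east bank with crate K4.  [the west bank: crate R2, crate R4 | the east bank: crate K4, crate K7, crate M1, crate R5]
8. Farmer goes back to the west bank alone.  [the west bank: crate R2, crate R4 | the east bank: crate K4, crate K7, crate M1, crate R5]
9. Farmer goes to the east bank with crate R4.  [the west bank: crate R2 | the east bank: crate K4, crate K7, crate M1, crate R4, crate R5]
10. Farmer goes back to the west bank alone.  [the west bank: crate R2 | the east bank: crate K4, crate K7, crate M1, crate R4, crate R5]
11. Farmer goes to the east bank with crate R2.  [the west bank: — | the east bank: crate K4, crate K7, crate M1, crate R2, crate R4, crate R5]

11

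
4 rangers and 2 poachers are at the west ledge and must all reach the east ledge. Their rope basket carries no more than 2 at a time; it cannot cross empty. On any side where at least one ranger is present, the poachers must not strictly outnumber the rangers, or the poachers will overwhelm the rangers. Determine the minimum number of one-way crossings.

9

Counting alone: each trip to the east ledge takes at most 2 across and each return brings at least 1 back, so after t trips out (and t−1 returns) at most 2t − (t−1) of the 6 are across; that first reaches 6 at t = 5, so at least 9 crossings are needed.
The plan below uses exactly 9 crossings, so it is optimal:
1. 2 poachers → the east ledge.  (the west ledge: 4R 0P; the east ledge: 0R 2P)
2. 1 poacher ← the west ledge.  (the west ledge: 4R 1P; the east ledge: 0R 1P)
3. 2 rangers → the east ledge.  (the west ledge: 2R 1P; the east ledge: 2R 1P)
4. 1 poacher ← the west ledge.  (the west ledge: 2R 2P; the east ledge: 2R 0P)
5. 2 poachers → the east ledge.  (the west ledge: 2R 0P; the east ledge: 2R 2P)
6. 1 poacher ← the west ledge.  (the west ledge: 2R 1P; the east ledge: 2R 1P)
7. 1 ranger and 1 poacher → the east ledge.  (the west ledge: 1R 0P; the east ledge: 3R 2P)
8. 1 poacher ← the west ledge.  (the west ledge: 1R 1P; the east ledge: 3R 1P)
9. 1 ranger and 1 poacher → the east ledge.  (the west ledge: 0R 0P; the east ledge: 4R 2P)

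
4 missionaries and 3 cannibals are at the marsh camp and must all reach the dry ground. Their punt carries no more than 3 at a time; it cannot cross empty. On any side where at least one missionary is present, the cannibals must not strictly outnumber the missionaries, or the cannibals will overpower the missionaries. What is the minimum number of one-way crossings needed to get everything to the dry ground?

Counting alone: each trip to the dry ground takes at most 3 across and each return brings at least 1 back, so after t trips out (and t−1 returns) at most 3t − (t−1) of the 7 are across; that first reaches 7 at t = 3, so at least 5 crossings are needed.
The plan below uses exactly 5 crossings, so it is optimal:
1. 3 cannibals → the dry ground.  (the marsh camp: 4M 0C; the dry ground: 0M 3C)
2. 1 cannibal ← the marsh camp.  (the marsh camp: 4M 1C; the dry ground: 0M 2C)
3. 3 missionaries → the dry ground.  (the marsh camp: 1M 1C; the dry ground: 3M 2C)
4. 1 missionary ← the marsh camp.  (the marsh camp: 2M 1C; the dry ground: 2M 2C)
5. 2 missionaries and 1 cannibal → the dry ground.  (the marsh camp: 0M 0C; the dry ground: 4M 3C)

5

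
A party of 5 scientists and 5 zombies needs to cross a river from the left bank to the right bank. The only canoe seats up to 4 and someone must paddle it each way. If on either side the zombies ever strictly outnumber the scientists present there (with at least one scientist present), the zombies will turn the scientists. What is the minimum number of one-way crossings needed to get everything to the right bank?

Counting alone: each trip to the right bank takes at most 4 across and each return brings at least 1 back, so after t trips out (and t−1 returns) at most 4t − (t−1) of the 10 are across; that first reaches 10 at t = 3, so at least 5 crossings are needed.
The safety rule pushes this higher. Following every safe sequence of crossings, the most of the 10 that can be at the right bank as the canoe arrives there on crossing 5 is 9 — never all 10.
So no plan with fewer than 7 crossings exists, and this one achieves 7:
1. 2 zombies → the right bank.  (the left bank: 5S 3Z; the right bank: 0S 2Z)
2. 1 zombie ← the left bank.  (the left bank: 5S 4Z; the right bank: 0S 1Z)
3. 4 zombies → the right bank.  (the left bank: 5S 0Z; the right bank: 0S 5Z)
4. 1 zombie ← the left bank.  (the left bank: 5S 1Z; the right bank: 0S 4Z)
5. 4 scientists → the right bank.  (the left bank: 1S 1Z; the right bank: 4S 4Z)
6. 1 scientist and 1 zombie ← the left bank.  (the left bank: 2S 2Z; the right bank: 3S 3Z)
7. 2 scientists and 2 zombies → the right bank.  (the left bank: 0S 0Z; the right bank: 5S 5Z)

7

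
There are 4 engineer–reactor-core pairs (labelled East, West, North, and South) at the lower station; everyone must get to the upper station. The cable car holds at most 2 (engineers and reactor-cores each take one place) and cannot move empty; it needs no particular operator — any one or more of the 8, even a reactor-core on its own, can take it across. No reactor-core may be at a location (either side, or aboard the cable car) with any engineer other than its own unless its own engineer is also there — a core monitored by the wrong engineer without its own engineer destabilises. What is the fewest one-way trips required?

Following every safe sequence of crossings from the start, the most of the 8 that can be at the upper station as the cable car arrives there on crossings 1, 3, 5 is 2, 3, 4 respectively; the best ever achieved is 4 of 8.
From crossing 7 on, no configuration arises that was not already reachable earlier: only 44 distinct safe configurations (who is on which side, and where the cable car is) can ever be reached, none of them has everyone across, and every continuation just revisits them. So no valid plan exists.

impossible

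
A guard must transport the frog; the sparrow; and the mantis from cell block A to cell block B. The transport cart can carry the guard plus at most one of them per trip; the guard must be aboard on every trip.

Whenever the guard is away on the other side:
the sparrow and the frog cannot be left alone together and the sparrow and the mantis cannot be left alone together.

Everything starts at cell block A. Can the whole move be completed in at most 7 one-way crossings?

Yes — this plan uses 7 crossings (≤ 7):
1. Guard goes to cell block B with the sparrow.  [cell block A: the frog, the mantis | cell block B: the sparrow]
2. Guard goes back to cell block A alone.  [cell block A: the frog, the mantis | cell block B: the sparrow]
3. Guard goes to cell block B with the frog.  [cell block A: the mantis | cell block B: the frog, the sparrow]
4. Guard goes back to cell block A with the sparrow.  [cell block A: the mantis, the sparrow | cell block B: the frog]
5. Guard goes to cell block B with the mantis.  [cell block A: the sparrow | cell block B: the frog, the mantis]
6. Guard goes back to cell block A alone.  [cell block A: the sparrow | cell block B: the frog, the mantis]
7. Guard goes to cell block B with the sparrow.  [cell block A: — | cell block B: the frog, the mantis, the sparrow]

Yes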